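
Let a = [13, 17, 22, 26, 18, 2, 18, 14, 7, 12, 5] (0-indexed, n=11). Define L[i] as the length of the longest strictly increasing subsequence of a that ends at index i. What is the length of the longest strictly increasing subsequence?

4

   i    0    1    2    3    4    5    6    7    8    9   10
a[i]   13   17   22   26   18    2   18   14    7   12    5
L[i]    1    2    3    4    3    1    3    2    2    3    2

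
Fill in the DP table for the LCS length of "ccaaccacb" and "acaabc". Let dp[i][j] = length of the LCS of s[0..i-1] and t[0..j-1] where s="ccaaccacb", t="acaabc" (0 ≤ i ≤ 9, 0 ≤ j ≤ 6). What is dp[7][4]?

   ''  a  c  a  a  b  c
''  0  0  0  0  0  0  0
 c  0  0  1  1  1  1  1
 c  0  0  1  1  1  1  2
 a  0  1  1  2  2  2  2
 a  0  1  1  2  3  3  3
 c  0  1  2  2  3  3  4
 c  0  1  2  2  3  3  4
 a  0  1  2  3  3  3  4
 c  0  1  2  3  3  3  4
 b  0  1  2  3  3  4  4

3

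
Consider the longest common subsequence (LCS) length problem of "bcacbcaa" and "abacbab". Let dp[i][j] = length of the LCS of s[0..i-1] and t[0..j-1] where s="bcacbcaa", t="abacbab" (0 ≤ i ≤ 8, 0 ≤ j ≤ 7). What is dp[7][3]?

   ''  a  b  a  c  b  a  b
''  0  0  0  0  0  0  0  0
 b  0  0  1  1  1  1  1  1
 c  0  0  1  1  2  2  2  2
 a  0  1  1  2  2  2  3  3
 c  0  1  1  2  3  3  3  3
 b  0  1  2  2  3  4  4  4
 c  0  1  2  2  3  4  4  4
 a  0  1  2  3  3  4  5  5
 a  0  1  2  3  3  4  5  5

3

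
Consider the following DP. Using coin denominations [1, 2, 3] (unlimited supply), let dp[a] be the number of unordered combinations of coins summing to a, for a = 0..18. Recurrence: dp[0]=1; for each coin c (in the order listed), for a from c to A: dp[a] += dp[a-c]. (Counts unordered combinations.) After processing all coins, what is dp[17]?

after  coin     0     1     2     3     4     5     6     7     8     9    10    11    12    13    14    15    16    17    18
          1     1     1     1     1     1     1     1     1     1     1     1     1     1     1     1     1     1     1     1
          2     1     1     2     2     3     3     4     4     5     5     6     6     7     7     8     8     9     9    10
          3     1     1     2     3     4     5     7     8    10    12    14    16    19    21    24    27    30    33    37

33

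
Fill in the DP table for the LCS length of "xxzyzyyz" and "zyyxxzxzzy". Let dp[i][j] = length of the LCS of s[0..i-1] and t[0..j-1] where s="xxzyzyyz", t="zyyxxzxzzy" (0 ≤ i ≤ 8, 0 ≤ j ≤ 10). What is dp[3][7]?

3

   ''  z  y  y  x  x  z  x  z  z  y
''  0  0  0  0  0  0  0  0  0  0  0
 x  0  0  0  0  1  1  1  1  1  1  1
 x  0  0  0  0  1  2  2  2  2  2  2
 z  0  1  1  1  1  2  3  3  3  3  3
 y  0  1  2  2  2  2  3  3  3  3  4
 z  0  1  2  2  2  2  3  3  4  4  4
 y  0  1  2  3  3  3  3  3  4  4  5
 y  0  1  2  3  3  3  3  3  4  4  5
 z  0  1  2  3  3  3  4  4  4  5  5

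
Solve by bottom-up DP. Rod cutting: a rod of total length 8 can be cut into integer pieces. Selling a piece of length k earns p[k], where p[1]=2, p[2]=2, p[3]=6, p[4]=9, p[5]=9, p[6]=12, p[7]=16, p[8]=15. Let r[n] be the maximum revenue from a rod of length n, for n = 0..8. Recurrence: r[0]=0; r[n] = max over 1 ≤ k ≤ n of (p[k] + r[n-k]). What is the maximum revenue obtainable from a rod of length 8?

   n    0    1    2    3    4    5    6    7    8
r[n]    0    2    4    6    9   11   13   16   18

18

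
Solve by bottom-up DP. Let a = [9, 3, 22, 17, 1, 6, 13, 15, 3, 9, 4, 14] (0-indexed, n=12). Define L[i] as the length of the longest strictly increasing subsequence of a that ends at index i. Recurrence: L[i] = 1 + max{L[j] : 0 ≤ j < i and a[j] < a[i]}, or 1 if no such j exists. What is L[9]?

   i    0    1    2    3    4    5    6    7    8    9   10   11
a[i]    9    3   22   17    1    6   13   15    3    9    4   14
L[i]    1    1    2    2    1    2    3    4    2    3    3    4

3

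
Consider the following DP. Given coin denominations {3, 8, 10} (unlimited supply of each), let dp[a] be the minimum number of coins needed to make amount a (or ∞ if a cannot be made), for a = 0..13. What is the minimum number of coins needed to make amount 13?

 a  0  1  2  3  4  5  6  7  8  9 10 11 12 13
dp  0  -  -  1  -  -  2  -  1  3  1  2  4  2
(- denotes ∞ / unreachable)

2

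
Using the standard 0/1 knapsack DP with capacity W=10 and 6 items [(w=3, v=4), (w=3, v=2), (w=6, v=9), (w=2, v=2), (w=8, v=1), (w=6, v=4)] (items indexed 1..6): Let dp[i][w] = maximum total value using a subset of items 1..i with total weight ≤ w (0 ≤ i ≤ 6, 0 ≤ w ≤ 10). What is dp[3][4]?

i\w   0   1   2   3   4   5   6   7   8   9  10
  0   0   0   0   0   0   0   0   0   0   0   0
  1   0   0   0   4   4   4   4   4   4   4   4
  2   0   0   0   4   4   4   6   6   6   6   6
  3   0   0   0   4   4   4   9   9   9  13  13
  4   0   0   2   4   4   6   9   9  11  13  13
  5   0   0   2   4   4   6   9   9  11  13  13
  6   0   0   2   4   4   6   9   9  11  13  13

4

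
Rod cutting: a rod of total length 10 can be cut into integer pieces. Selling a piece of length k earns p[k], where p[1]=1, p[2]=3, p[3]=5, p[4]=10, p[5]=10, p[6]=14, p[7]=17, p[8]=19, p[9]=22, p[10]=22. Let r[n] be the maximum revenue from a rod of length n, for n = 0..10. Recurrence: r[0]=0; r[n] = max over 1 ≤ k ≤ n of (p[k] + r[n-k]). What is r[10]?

24

   n    0    1    2    3    4    5    6    7    8    9   10
r[n]    0    1    3    5   10   11   14   17   20   22   24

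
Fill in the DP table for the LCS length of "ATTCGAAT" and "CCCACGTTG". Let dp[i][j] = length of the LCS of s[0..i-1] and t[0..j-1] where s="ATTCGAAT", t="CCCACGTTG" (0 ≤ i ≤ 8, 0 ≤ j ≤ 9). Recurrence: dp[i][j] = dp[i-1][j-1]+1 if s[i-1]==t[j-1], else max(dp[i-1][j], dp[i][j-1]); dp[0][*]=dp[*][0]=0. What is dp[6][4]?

2

   ''  C  C  C  A  C  G  T  T  G
''  0  0  0  0  0  0  0  0  0  0
 A  0  0  0  0  1  1  1  1  1  1
 T  0  0  0  0  1  1  1  2  2  2
 T  0  0  0  0  1  1  1  2  3  3
 C  0  1  1  1  1  2  2  2  3  3
 G  0  1  1  1  1  2  3  3  3  4
 A  0  1  1  1  2  2  3  3  3  4
 A  0  1  1  1  2  2  3  3  3  4
 T  0  1  1  1  2  2  3  4  4  4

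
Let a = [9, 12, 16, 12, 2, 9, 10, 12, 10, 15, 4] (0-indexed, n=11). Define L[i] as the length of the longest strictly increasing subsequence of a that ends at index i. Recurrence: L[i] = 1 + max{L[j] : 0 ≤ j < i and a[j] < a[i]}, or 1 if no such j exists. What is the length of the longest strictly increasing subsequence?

   i    0    1    2    3    4    5    6    7    8    9   10
a[i]    9   12   16   12    2    9   10   12   10   15    4
L[i]    1    2    3    2    1    2    3    4    3    5    2

5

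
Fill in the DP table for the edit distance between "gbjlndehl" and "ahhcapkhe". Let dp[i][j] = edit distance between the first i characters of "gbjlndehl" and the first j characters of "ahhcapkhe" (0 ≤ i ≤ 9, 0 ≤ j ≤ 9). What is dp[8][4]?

8

   ''  a  h  h  c  a  p  k  h  e
''  0  1  2  3  4  5  6  7  8  9
 g  1  1  2  3  4  5  6  7  8  9
 b  2  2  2  3  4  5  6  7  8  9
 j  3  3  3  3  4  5  6  7  8  9
 l  4  4  4  4  4  5  6  7  8  9
 n  5  5  5  5  5  5  6  7  8  9
 d  6  6  6  6  6  6  6  7  8  9
 e  7  7  7  7  7  7  7  7  8  8
 h  8  8  7  7  8  8  8  8  7  8
 l  9  9  8  8  8  9  9  9  8  8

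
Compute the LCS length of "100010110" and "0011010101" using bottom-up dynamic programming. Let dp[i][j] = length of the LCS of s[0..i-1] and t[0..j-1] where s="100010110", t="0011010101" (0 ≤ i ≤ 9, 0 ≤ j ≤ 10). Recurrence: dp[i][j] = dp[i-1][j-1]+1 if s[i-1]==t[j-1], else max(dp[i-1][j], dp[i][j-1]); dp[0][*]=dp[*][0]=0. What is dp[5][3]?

   ''  0  0  1  1  0  1  0  1  0  1
''  0  0  0  0  0  0  0  0  0  0  0
 1  0  0  0  1  1  1  1  1  1  1  1
 0  0  1  1  1  1  2  2  2  2  2  2
 0  0  1  2  2  2  2  2  3  3  3  3
 0  0  1  2  2  2  3  3  3  3  4  4
 1  0  1  2  3  3  3  4  4  4  4  5
 0  0  1  2  3  3  4  4  5  5  5  5
 1  0  1  2  3  4  4  5  5  6  6  6
 1  0  1  2  3  4  4  5  5  6  6  7
 0  0  1  2  3  4  5  5  6  6  7  7

3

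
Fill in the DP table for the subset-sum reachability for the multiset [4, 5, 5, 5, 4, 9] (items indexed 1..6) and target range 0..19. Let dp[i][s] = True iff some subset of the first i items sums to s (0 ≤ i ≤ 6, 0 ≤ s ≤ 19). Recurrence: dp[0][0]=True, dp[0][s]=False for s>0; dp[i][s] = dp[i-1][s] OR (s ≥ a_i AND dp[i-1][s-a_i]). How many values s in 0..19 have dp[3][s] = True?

i\s   0   1   2   3   4   5   6   7   8   9  10  11  12  13  14  15  16  17  18  19
  0   T   F   F   F   F   F   F   F   F   F   F   F   F   F   F   F   F   F   F   F
  1   T   F   F   F   T   F   F   F   F   F   F   F   F   F   F   F   F   F   F   F
  2   T   F   F   F   T   T   F   F   F   T   F   F   F   F   F   F   F   F   F   F
  3   T   F   F   F   T   T   F   F   F   T   T   F   F   F   T   F   F   F   F   F
  4   T   F   F   F   T   T   F   F   F   T   T   F   F   F   T   T   F   F   F   T
  5   T   F   F   F   T   T   F   F   T   T   T   F   F   T   T   T   F   F   T   T
  6   T   F   F   F   T   T   F   F   T   T   T   F   F   T   T   T   F   T   T   T

6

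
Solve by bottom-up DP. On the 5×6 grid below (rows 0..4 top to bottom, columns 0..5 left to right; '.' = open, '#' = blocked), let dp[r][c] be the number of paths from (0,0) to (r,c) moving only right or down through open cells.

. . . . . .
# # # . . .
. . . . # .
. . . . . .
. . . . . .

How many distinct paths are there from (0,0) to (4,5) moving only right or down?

6

r\c   0   1   2   3   4   5
  0   1   1   1   1   1   1
  1   0   0   0   1   2   3
  2   0   0   0   1   0   3
  3   0   0   0   1   1   4
  4   0   0   0   1   2   6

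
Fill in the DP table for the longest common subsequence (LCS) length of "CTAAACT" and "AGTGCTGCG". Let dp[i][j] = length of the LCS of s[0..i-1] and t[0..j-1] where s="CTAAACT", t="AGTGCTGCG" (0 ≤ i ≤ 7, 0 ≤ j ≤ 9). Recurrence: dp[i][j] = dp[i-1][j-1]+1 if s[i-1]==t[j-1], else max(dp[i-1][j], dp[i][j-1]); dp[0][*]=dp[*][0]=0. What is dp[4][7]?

   ''  A  G  T  G  C  T  G  C  G
''  0  0  0  0  0  0  0  0  0  0
 C  0  0  0  0  0  1  1  1  1  1
 T  0  0  0  1  1  1  2  2  2  2
 A  0  1  1  1  1  1  2  2  2  2
 A  0  1  1  1  1  1  2  2  2  2
 A  0  1  1  1  1  1  2  2  2  2
 C  0  1  1  1  1  2  2  2  3  3
 T  0  1  1  2  2  2  3  3  3  3

2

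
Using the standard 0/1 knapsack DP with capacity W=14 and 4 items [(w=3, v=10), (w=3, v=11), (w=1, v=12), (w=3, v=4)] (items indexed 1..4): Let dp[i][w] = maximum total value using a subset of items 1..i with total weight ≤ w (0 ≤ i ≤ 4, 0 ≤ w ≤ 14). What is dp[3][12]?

33

i\w   0   1   2   3   4   5   6   7   8   9  10  11  12  13  14
  0   0   0   0   0   0   0   0   0   0   0   0   0   0   0   0
  1   0   0   0  10  10  10  10  10  10  10  10  10  10  10  10
  2   0   0   0  11  11  11  21  21  21  21  21  21  21  21  21
  3   0  12  12  12  23  23  23  33  33  33  33  33  33  33  33
  4   0  12  12  12  23  23  23  33  33  33  37  37  37  37  37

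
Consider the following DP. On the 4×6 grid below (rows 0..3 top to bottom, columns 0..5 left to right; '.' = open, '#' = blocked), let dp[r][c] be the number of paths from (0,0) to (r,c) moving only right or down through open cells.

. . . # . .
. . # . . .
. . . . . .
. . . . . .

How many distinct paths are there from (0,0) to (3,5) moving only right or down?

16

r\c   0   1   2   3   4   5
  0   1   1   1   0   0   0
  1   1   2   0   0   0   0
  2   1   3   3   3   3   3
  3   1   4   7  10  13  16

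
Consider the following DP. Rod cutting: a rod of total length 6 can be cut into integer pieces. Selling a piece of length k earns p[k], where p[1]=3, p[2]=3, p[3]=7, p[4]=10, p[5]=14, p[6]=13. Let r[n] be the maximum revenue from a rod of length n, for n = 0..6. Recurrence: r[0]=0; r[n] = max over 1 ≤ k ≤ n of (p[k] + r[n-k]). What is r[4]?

   n    0    1    2    3    4    5    6
r[n]    0    3    6    9   12   15   18

12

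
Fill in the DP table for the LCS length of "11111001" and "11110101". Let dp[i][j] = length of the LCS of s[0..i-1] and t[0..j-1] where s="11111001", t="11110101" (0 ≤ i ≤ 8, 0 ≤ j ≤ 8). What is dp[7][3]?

3

   ''  1  1  1  1  0  1  0  1
''  0  0  0  0  0  0  0  0  0
 1  0  1  1  1  1  1  1  1  1
 1  0  1  2  2  2  2  2  2  2
 1  0  1  2  3  3  3  3  3  3
 1  0  1  2  3  4  4  4  4  4
 1  0  1  2  3  4  4  5  5  5
 0  0  1  2  3  4  5  5  6  6
 0  0  1  2  3  4  5  5  6  6
 1  0  1  2  3  4  5  6  6  7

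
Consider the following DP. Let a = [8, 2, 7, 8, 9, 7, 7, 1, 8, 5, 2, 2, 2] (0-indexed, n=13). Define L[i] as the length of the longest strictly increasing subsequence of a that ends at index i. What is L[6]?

   i    0    1    2    3    4    5    6    7    8    9   10   11   12
a[i]    8    2    7    8    9    7    7    1    8    5    2    2    2
L[i]    1    1    2    3    4    2    2    1    3    2    2    2    2

2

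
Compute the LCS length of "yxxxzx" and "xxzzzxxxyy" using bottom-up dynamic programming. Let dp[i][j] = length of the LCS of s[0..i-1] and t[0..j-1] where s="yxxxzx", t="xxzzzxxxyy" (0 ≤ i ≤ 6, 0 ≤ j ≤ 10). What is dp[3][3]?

2

   ''  x  x  z  z  z  x  x  x  y  y
''  0  0  0  0  0  0  0  0  0  0  0
 y  0  0  0  0  0  0  0  0  0  1  1
 x  0  1  1  1  1  1  1  1  1  1  1
 x  0  1  2  2  2  2  2  2  2  2  2
 x  0  1  2  2  2  2  3  3  3  3  3
 z  0  1  2  3  3  3  3  3  3  3  3
 x  0  1  2  3  3  3  4  4  4  4  4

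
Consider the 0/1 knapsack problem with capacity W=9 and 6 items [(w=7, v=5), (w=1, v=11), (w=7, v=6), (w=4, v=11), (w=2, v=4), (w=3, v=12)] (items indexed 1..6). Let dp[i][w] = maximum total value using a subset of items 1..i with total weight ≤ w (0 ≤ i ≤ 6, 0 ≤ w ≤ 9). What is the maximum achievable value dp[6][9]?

i\w   0   1   2   3   4   5   6   7   8   9
  0   0   0   0   0   0   0   0   0   0   0
  1   0   0   0   0   0   0   0   5   5   5
  2   0  11  11  11  11  11  11  11  16  16
  3   0  11  11  11  11  11  11  11  17  17
  4   0  11  11  11  11  22  22  22  22  22
  5   0  11  11  15  15  22  22  26  26  26
  6   0  11  11  15  23  23  27  27  34  34

34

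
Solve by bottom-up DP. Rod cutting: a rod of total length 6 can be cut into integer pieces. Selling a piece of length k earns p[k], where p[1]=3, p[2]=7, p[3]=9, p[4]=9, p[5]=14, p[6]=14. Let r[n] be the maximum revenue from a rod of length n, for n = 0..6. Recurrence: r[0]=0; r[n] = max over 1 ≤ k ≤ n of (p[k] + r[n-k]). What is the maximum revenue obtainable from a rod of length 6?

21

   n    0    1    2    3    4    5    6
r[n]    0    3    7   10   14   17   21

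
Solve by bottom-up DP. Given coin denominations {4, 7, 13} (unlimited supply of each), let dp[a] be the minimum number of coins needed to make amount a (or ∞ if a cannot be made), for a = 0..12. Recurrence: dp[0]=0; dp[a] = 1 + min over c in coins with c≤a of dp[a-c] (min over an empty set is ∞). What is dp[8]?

 a  0  1  2  3  4  5  6  7  8  9 10 11 12
dp  0  -  -  -  1  -  -  1  2  -  -  2  3
(- denotes ∞ / unreachable)

2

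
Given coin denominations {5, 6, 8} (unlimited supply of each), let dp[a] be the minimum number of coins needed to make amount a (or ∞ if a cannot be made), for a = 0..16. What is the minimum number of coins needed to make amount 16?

 a  0  1  2  3  4  5  6  7  8  9 10 11 12 13 14 15 16
dp  0  -  -  -  -  1  1  -  1  -  2  2  2  2  2  3  2
(- denotes ∞ / unreachable)

2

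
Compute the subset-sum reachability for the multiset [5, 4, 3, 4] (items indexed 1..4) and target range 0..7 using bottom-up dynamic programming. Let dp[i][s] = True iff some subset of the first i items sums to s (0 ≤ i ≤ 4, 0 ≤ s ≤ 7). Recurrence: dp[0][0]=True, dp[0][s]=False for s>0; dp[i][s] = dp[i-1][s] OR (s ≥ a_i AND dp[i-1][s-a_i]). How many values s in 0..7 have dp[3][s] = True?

5

i\s   0   1   2   3   4   5   6   7
  0   T   F   F   F   F   F   F   F
  1   T   F   F   F   F   T   F   F
  2   T   F   F   F   T   T   F   F
  3   T   F   F   T   T   T   F   T
  4   T   F   F   T   T   T   F   T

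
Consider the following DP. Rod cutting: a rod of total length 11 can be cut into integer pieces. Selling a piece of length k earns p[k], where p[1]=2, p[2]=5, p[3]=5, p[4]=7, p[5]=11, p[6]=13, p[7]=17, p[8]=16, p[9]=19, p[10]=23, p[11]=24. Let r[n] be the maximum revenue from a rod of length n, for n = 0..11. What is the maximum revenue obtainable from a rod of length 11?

27

   n    0    1    2    3    4    5    6    7    8    9   10   11
r[n]    0    2    5    7   10   12   15   17   20   22   25   27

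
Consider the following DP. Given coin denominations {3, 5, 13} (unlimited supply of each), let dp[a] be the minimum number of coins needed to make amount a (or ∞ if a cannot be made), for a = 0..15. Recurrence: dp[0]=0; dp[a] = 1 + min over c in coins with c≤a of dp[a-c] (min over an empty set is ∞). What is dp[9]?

 a  0  1  2  3  4  5  6  7  8  9 10 11 12 13 14 15
dp  0  -  -  1  -  1  2  -  2  3  2  3  4  1  4  3
(- denotes ∞ / unreachable)

3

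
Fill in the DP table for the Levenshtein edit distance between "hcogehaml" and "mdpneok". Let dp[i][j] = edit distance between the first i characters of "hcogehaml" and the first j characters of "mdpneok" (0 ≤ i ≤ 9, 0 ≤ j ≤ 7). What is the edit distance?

8

   ''  m  d  p  n  e  o  k
''  0  1  2  3  4  5  6  7
 h  1  1  2  3  4  5  6  7
 c  2  2  2  3  4  5  6  7
 o  3  3  3  3  4  5  5  6
 g  4  4  4  4  4  5  6  6
 e  5  5  5  5  5  4  5  6
 h  6  6  6  6  6  5  5  6
 a  7  7  7  7  7  6  6  6
 m  8  7  8  8  8  7  7  7
 l  9  8  8  9  9  8  8  8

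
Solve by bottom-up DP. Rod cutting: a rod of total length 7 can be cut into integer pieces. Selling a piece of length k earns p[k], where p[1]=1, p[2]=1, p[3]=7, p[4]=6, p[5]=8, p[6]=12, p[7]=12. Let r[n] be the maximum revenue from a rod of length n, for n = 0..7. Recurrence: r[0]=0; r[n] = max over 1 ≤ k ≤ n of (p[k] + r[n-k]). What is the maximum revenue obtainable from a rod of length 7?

15

   n    0    1    2    3    4    5    6    7
r[n]    0    1    2    7    8    9   14   15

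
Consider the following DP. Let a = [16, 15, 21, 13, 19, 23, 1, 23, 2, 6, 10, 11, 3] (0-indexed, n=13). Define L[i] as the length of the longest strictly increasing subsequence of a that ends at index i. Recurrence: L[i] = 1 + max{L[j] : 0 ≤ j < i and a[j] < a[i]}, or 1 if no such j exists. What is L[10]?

   i    0    1    2    3    4    5    6    7    8    9   10   11   12
a[i]   16   15   21   13   19   23    1   23    2    6   10   11    3
L[i]    1    1    2    1    2    3    1    3    2    3    4    5    3

4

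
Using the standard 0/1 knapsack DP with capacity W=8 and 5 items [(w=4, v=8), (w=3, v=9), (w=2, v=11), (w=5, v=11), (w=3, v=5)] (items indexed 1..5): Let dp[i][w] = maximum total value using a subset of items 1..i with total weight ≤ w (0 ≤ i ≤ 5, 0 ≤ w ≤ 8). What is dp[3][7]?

20

i\w   0   1   2   3   4   5   6   7   8
  0   0   0   0   0   0   0   0   0   0
  1   0   0   0   0   8   8   8   8   8
  2   0   0   0   9   9   9   9  17  17
  3   0   0  11  11  11  20  20  20  20
  4   0   0  11  11  11  20  20  22  22
  5   0   0  11  11  11  20  20  22  25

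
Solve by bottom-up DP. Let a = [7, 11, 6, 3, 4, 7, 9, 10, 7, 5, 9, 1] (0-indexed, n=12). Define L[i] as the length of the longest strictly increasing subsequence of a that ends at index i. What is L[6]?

   i    0    1    2    3    4    5    6    7    8    9   10   11
a[i]    7   11    6    3    4    7    9   10    7    5    9    1
L[i]    1    2    1    1    2    3    4    5    3    3    4    1

4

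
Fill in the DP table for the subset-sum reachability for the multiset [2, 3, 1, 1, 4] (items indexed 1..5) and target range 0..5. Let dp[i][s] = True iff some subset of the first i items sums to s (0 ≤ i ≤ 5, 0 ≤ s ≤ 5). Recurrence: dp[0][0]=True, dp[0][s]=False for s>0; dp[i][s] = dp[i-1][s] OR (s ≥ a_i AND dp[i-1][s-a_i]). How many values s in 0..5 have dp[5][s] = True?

i\s   0   1   2   3   4   5
  0   T   F   F   F   F   F
  1   T   F   T   F   F   F
  2   T   F   T   T   F   T
  3   T   T   T   T   T   T
  4   T   T   T   T   T   T
  5   T   T   T   T   T   T

6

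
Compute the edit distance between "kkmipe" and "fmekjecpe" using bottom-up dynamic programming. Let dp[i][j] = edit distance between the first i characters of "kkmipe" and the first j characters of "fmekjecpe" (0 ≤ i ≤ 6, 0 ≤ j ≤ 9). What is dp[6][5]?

   ''  f  m  e  k  j  e  c  p  e
''  0  1  2  3  4  5  6  7  8  9
 k  1  1  2  3  3  4  5  6  7  8
 k  2  2  2  3  3  4  5  6  7  8
 m  3  3  2  3  4  4  5  6  7  8
 i  4  4  3  3  4  5  5  6  7  8
 p  5  5  4  4  4  5  6  6  6  7
 e  6  6  5  4  5  5  5  6  7  6

5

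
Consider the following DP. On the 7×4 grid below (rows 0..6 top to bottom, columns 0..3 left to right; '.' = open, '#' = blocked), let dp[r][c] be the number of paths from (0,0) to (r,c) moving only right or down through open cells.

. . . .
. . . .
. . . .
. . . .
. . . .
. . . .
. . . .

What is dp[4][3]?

r\c   0   1   2   3
  0   1   1   1   1
  1   1   2   3   4
  2   1   3   6  10
  3   1   4  10  20
  4   1   5  15  35
  5   1   6  21  56
  6   1   7  28  84

35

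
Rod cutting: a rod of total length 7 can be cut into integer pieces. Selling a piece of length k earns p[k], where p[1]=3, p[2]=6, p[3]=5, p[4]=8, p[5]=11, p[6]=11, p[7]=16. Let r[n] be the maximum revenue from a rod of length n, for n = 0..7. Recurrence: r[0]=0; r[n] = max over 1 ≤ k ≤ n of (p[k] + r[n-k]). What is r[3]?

9

   n    0    1    2    3    4    5    6    7
r[n]    0    3    6    9   12   15   18   21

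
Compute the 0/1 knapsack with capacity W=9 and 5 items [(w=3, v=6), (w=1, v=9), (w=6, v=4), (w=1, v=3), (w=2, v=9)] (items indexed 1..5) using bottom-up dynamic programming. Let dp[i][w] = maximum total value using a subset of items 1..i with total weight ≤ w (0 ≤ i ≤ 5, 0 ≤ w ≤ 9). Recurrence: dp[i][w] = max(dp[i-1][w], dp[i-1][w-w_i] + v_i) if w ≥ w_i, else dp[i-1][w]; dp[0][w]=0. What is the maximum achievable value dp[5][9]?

27

i\w   0   1   2   3   4   5   6   7   8   9
  0   0   0   0   0   0   0   0   0   0   0
  1   0   0   0   6   6   6   6   6   6   6
  2   0   9   9   9  15  15  15  15  15  15
  3   0   9   9   9  15  15  15  15  15  15
  4   0   9  12  12  15  18  18  18  18  18
  5   0   9  12  18  21  21  24  27  27  27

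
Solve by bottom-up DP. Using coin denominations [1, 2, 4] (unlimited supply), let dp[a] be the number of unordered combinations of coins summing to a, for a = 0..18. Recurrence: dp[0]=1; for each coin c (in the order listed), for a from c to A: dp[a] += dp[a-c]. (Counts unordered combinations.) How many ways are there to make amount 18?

after  coin     0     1     2     3     4     5     6     7     8     9    10    11    12    13    14    15    16    17    18
          1     1     1     1     1     1     1     1     1     1     1     1     1     1     1     1     1     1     1     1
          2     1     1     2     2     3     3     4     4     5     5     6     6     7     7     8     8     9     9    10
          4     1     1     2     2     4     4     6     6     9     9    12    12    16    16    20    20    25    25    30

30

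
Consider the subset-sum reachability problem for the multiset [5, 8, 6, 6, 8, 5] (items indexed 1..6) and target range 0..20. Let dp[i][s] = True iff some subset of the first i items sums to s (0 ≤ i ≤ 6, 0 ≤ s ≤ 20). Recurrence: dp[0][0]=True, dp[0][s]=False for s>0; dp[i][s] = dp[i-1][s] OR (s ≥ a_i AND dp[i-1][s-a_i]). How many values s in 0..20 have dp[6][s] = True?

14

i\s   0   1   2   3   4   5   6   7   8   9  10  11  12  13  14  15  16  17  18  19  20
  0   T   F   F   F   F   F   F   F   F   F   F   F   F   F   F   F   F   F   F   F   F
  1   T   F   F   F   F   T   F   F   F   F   F   F   F   F   F   F   F   F   F   F   F
  2   T   F   F   F   F   T   F   F   T   F   F   F   F   T   F   F   F   F   F   F   F
  3   T   F   F   F   F   T   T   F   T   F   F   T   F   T   T   F   F   F   F   T   F
  4   T   F   F   F   F   T   T   F   T   F   F   T   T   T   T   F   F   T   F   T   T
  5   T   F   F   F   F   T   T   F   T   F   F   T   T   T   T   F   T   T   F   T   T
  6   T   F   F   F   F   T   T   F   T   F   T   T   T   T   T   F   T   T   T   T   T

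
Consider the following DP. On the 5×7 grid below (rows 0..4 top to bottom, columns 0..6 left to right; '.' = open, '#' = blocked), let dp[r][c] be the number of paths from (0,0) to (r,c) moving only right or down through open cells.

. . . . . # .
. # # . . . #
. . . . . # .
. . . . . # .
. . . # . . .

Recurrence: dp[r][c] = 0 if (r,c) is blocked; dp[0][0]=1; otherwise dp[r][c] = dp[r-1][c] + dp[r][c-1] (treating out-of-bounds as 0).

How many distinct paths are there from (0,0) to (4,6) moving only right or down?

9

r\c   0   1   2   3   4   5   6
  0   1   1   1   1   1   0   0
  1   1   0   0   1   2   2   0
  2   1   1   1   2   4   0   0
  3   1   2   3   5   9   0   0
  4   1   3   6   0   9   9   9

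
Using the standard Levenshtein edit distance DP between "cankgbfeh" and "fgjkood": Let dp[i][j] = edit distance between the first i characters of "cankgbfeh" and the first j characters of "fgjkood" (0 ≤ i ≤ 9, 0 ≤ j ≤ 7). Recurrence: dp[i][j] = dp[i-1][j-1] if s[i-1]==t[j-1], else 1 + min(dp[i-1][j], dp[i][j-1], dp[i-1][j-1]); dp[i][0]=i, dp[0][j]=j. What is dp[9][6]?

   ''  f  g  j  k  o  o  d
''  0  1  2  3  4  5  6  7
 c  1  1  2  3  4  5  6  7
 a  2  2  2  3  4  5  6  7
 n  3  3  3  3  4  5  6  7
 k  4  4  4  4  3  4  5  6
 g  5  5  4  5  4  4  5  6
 b  6  6  5  5  5  5  5  6
 f  7  6  6  6  6  6  6  6
 e  8  7  7  7  7  7  7  7
 h  9  8  8  8  8  8  8  8

8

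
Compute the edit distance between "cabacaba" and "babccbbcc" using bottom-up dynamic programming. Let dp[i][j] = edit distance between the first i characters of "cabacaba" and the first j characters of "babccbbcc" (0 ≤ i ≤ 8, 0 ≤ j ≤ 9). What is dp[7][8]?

   ''  b  a  b  c  c  b  b  c  c
''  0  1  2  3  4  5  6  7  8  9
 c  1  1  2  3  3  4  5  6  7  8
 a  2  2  1  2  3  4  5  6  7  8
 b  3  2  2  1  2  3  4  5  6  7
 a  4  3  2  2  2  3  4  5  6  7
 c  5  4  3  3  2  2  3  4  5  6
 a  6  5  4  4  3  3  3  4  5  6
 b  7  6  5  4  4  4  3  3  4  5
 a  8  7  6  5  5  5  4  4  4  5

4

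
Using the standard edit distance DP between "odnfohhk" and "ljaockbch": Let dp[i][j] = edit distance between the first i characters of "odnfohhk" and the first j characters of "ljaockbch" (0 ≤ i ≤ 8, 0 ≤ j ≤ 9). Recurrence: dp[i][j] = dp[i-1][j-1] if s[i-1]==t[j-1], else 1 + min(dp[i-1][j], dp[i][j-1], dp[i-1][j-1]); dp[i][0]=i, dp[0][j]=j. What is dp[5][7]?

7

   ''  l  j  a  o  c  k  b  c  h
''  0  1  2  3  4  5  6  7  8  9
 o  1  1  2  3  3  4  5  6  7  8
 d  2  2  2  3  4  4  5  6  7  8
 n  3  3  3  3  4  5  5  6  7  8
 f  4  4  4  4  4  5  6  6  7  8
 o  5  5  5  5  4  5  6  7  7  8
 h  6  6  6  6  5  5  6  7  8  7
 h  7  7  7  7  6  6  6  7  8  8
 k  8  8  8  8  7  7  6  7  8  9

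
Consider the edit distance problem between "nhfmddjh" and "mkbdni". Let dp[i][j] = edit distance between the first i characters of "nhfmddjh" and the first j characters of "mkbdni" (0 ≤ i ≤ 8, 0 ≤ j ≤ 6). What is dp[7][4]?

6

   ''  m  k  b  d  n  i
''  0  1  2  3  4  5  6
 n  1  1  2  3  4  4  5
 h  2  2  2  3  4  5  5
 f  3  3  3  3  4  5  6
 m  4  3  4  4  4  5  6
 d  5  4  4  5  4  5  6
 d  6  5  5  5  5  5  6
 j  7  6  6  6  6  6  6
 h  8  7  7  7  7  7  7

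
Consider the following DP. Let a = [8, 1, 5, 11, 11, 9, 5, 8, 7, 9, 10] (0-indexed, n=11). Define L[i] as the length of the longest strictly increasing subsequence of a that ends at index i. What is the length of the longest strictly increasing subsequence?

   i    0    1    2    3    4    5    6    7    8    9   10
a[i]    8    1    5   11   11    9    5    8    7    9   10
L[i]    1    1    2    3    3    3    2    3    3    4    5

5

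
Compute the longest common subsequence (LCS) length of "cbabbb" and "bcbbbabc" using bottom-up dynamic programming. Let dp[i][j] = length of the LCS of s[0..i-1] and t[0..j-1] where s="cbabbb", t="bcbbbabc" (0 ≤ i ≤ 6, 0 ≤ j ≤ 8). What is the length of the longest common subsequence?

   ''  b  c  b  b  b  a  b  c
''  0  0  0  0  0  0  0  0  0
 c  0  0  1  1  1  1  1  1  1
 b  0  1  1  2  2  2  2  2  2
 a  0  1  1  2  2  2  3  3  3
 b  0  1  1  2  3  3  3  4  4
 b  0  1  1  2  3  4  4  4  4
 b  0  1  1  2  3  4  4  5  5

5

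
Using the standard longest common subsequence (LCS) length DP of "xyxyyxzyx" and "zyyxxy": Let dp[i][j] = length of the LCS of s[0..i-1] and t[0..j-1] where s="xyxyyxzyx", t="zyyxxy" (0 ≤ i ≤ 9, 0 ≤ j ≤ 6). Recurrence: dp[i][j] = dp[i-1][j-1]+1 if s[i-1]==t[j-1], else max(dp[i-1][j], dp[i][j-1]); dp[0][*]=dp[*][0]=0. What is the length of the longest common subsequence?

   ''  z  y  y  x  x  y
''  0  0  0  0  0  0  0
 x  0  0  0  0  1  1  1
 y  0  0  1  1  1  1  2
 x  0  0  1  1  2  2  2
 y  0  0  1  2  2  2  3
 y  0  0  1  2  2  2  3
 x  0  0  1  2  3  3  3
 z  0  1  1  2  3  3  3
 y  0  1  2  2  3  3  4
 x  0  1  2  2  3  4  4

4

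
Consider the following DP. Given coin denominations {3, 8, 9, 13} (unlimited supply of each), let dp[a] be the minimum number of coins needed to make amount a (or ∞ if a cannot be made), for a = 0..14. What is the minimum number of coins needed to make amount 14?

3

 a  0  1  2  3  4  5  6  7  8  9 10 11 12 13 14
dp  0  -  -  1  -  -  2  -  1  1  -  2  2  1  3
(- denotes ∞ / unreachable)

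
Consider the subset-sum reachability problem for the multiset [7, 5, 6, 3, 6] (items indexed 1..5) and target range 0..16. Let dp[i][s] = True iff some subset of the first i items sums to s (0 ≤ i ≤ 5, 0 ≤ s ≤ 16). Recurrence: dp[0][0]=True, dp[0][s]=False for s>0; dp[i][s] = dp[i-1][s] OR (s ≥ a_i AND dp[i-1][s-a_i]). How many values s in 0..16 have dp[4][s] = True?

i\s   0   1   2   3   4   5   6   7   8   9  10  11  12  13  14  15  16
  0   T   F   F   F   F   F   F   F   F   F   F   F   F   F   F   F   F
  1   T   F   F   F   F   F   F   T   F   F   F   F   F   F   F   F   F
  2   T   F   F   F   F   T   F   T   F   F   F   F   T   F   F   F   F
  3   T   F   F   F   F   T   T   T   F   F   F   T   T   T   F   F   F
  4   T   F   F   T   F   T   T   T   T   T   T   T   T   T   T   T   T
  5   T   F   F   T   F   T   T   T   T   T   T   T   T   T   T   T   T

14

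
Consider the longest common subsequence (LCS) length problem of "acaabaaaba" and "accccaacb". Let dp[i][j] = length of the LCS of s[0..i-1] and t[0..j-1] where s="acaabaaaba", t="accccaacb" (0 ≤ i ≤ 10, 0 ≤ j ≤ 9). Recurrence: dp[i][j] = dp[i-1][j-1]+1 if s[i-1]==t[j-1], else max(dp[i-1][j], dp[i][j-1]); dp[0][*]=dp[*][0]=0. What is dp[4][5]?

   ''  a  c  c  c  c  a  a  c  b
''  0  0  0  0  0  0  0  0  0  0
 a  0  1  1  1  1  1  1  1  1  1
 c  0  1  2  2  2  2  2  2  2  2
 a  0  1  2  2  2  2  3  3  3  3
 a  0  1  2  2  2  2  3  4  4  4
 b  0  1  2  2  2  2  3  4  4  5
 a  0  1  2  2  2  2  3  4  4  5
 a  0  1  2  2  2  2  3  4  4  5
 a  0  1  2  2  2  2  3  4  4  5
 b  0  1  2  2  2  2  3  4  4  5
 a  0  1  2  2  2  2  3  4  4  5

2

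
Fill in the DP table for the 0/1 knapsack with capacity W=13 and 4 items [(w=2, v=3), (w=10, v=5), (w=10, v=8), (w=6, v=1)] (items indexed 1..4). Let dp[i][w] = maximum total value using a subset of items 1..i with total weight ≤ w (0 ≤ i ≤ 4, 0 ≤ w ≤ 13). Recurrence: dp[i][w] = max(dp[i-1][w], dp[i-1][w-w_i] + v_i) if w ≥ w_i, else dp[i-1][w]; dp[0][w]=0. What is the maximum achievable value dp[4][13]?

i\w   0   1   2   3   4   5   6   7   8   9  10  11  12  13
  0   0   0   0   0   0   0   0   0   0   0   0   0   0   0
  1   0   0   3   3   3   3   3   3   3   3   3   3   3   3
  2   0   0   3   3   3   3   3   3   3   3   5   5   8   8
  3   0   0   3   3   3   3   3   3   3   3   8   8  11  11
  4   0   0   3   3   3   3   3   3   4   4   8   8  11  11

11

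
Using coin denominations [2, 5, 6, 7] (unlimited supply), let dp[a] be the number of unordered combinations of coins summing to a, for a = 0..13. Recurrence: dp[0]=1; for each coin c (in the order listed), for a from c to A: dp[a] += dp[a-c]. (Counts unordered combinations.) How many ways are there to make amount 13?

4

after  coin     0     1     2     3     4     5     6     7     8     9    10    11    12    13
          2     1     0     1     0     1     0     1     0     1     0     1     0     1     0
          5     1     0     1     0     1     1     1     1     1     1     2     1     2     1
          6     1     0     1     0     1     1     2     1     2     1     3     2     4     2
          7     1     0     1     0     1     1     2     2     2     2     3     3     5     4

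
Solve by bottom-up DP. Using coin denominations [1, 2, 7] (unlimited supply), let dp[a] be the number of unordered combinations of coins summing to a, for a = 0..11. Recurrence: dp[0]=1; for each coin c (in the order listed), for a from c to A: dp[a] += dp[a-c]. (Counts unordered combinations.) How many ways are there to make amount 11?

9

after  coin     0     1     2     3     4     5     6     7     8     9    10    11
          1     1     1     1     1     1     1     1     1     1     1     1     1
          2     1     1     2     2     3     3     4     4     5     5     6     6
          7     1     1     2     2     3     3     4     5     6     7     8     9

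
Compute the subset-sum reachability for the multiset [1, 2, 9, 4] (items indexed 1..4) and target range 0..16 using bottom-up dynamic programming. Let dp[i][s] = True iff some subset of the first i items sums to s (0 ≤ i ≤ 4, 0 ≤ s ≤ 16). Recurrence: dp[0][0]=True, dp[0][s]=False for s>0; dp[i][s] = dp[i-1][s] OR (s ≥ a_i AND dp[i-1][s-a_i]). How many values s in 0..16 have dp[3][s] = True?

i\s   0   1   2   3   4   5   6   7   8   9  10  11  12  13  14  15  16
  0   T   F   F   F   F   F   F   F   F   F   F   F   F   F   F   F   F
  1   T   T   F   F   F   F   F   F   F   F   F   F   F   F   F   F   F
  2   T   T   T   T   F   F   F   F   F   F   F   F   F   F   F   F   F
  3   T   T   T   T   F   F   F   F   F   T   T   T   T   F   F   F   F
  4   T   T   T   T   T   T   T   T   F   T   T   T   T   T   T   T   T

8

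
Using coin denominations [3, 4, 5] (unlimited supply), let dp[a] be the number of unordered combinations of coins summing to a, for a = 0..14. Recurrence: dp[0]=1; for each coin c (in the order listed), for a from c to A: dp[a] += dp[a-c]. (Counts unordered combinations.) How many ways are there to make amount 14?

3

after  coin     0     1     2     3     4     5     6     7     8     9    10    11    12    13    14
          3     1     0     0     1     0     0     1     0     0     1     0     0     1     0     0
          4     1     0     0     1     1     0     1     1     1     1     1     1     2     1     1
          5     1     0     0     1     1     1     1     1     2     2     2     2     3     3     3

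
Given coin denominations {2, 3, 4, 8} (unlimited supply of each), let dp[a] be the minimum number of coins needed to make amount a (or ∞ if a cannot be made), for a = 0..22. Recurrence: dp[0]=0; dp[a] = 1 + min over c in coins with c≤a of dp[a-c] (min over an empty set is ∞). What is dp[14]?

 a  0  1  2  3  4  5  6  7  8  9 10 11 12 13 14 15 16 17 18 19 20 21 22
dp  0  -  1  1  1  2  2  2  1  3  2  2  2  3  3  3  2  4  3  3  3  4  4
(- denotes ∞ / unreachable)

3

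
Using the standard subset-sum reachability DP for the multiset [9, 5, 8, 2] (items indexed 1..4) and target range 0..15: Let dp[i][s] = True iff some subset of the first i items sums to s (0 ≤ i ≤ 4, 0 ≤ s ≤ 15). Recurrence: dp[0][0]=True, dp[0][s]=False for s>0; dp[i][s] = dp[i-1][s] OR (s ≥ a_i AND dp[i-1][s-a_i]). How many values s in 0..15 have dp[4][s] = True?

11

i\s   0   1   2   3   4   5   6   7   8   9  10  11  12  13  14  15
  0   T   F   F   F   F   F   F   F   F   F   F   F   F   F   F   F
  1   T   F   F   F   F   F   F   F   F   T   F   F   F   F   F   F
  2   T   F   F   F   F   T   F   F   F   T   F   F   F   F   T   F
  3   T   F   F   F   F   T   F   F   T   T   F   F   F   T   T   F
  4   T   F   T   F   F   T   F   T   T   T   T   T   F   T   T   T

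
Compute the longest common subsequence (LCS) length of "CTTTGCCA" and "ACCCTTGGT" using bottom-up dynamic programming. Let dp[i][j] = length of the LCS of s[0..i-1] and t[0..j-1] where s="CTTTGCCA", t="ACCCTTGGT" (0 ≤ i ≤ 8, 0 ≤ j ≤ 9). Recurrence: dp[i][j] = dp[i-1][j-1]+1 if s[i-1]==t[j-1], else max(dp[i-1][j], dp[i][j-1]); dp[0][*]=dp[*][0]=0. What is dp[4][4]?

   ''  A  C  C  C  T  T  G  G  T
''  0  0  0  0  0  0  0  0  0  0
 C  0  0  1  1  1  1  1  1  1  1
 T  0  0  1  1  1  2  2  2  2  2
 T  0  0  1  1  1  2  3  3  3  3
 T  0  0  1  1  1  2  3  3  3  4
 G  0  0  1  1  1  2  3  4  4  4
 C  0  0  1  2  2  2  3  4  4  4
 C  0  0  1  2  3  3  3  4  4  4
 A  0  1  1  2  3  3  3  4  4  4

1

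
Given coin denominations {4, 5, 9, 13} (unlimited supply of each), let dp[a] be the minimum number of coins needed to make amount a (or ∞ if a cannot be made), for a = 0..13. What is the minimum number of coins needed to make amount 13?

 a  0  1  2  3  4  5  6  7  8  9 10 11 12 13
dp  0  -  -  -  1  1  -  -  2  1  2  -  3  1
(- denotes ∞ / unreachable)

1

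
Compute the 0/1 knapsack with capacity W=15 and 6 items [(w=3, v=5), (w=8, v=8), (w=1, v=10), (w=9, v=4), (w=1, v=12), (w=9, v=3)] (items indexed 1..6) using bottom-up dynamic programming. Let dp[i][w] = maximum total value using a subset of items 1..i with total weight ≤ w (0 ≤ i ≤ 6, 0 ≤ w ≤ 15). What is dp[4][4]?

i\w   0   1   2   3   4   5   6   7   8   9  10  11  12  13  14  15
  0   0   0   0   0   0   0   0   0   0   0   0   0   0   0   0   0
  1   0   0   0   5   5   5   5   5   5   5   5   5   5   5   5   5
  2   0   0   0   5   5   5   5   5   8   8   8  13  13  13  13  13
  3   0  10  10  10  15  15  15  15  15  18  18  18  23  23  23  23
  4   0  10  10  10  15  15  15  15  15  18  18  18  23  23  23  23
  5   0  12  22  22  22  27  27  27  27  27  30  30  30  35  35  35
  6   0  12  22  22  22  27  27  27  27  27  30  30  30  35  35  35

15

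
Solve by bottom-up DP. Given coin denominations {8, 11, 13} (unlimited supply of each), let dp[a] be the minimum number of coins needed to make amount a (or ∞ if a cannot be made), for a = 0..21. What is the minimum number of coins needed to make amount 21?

 a  0  1  2  3  4  5  6  7  8  9 10 11 12 13 14 15 16 17 18 19 20 21
dp  0  -  -  -  -  -  -  -  1  -  -  1  -  1  -  -  2  -  -  2  -  2
(- denotes ∞ / unreachable)

2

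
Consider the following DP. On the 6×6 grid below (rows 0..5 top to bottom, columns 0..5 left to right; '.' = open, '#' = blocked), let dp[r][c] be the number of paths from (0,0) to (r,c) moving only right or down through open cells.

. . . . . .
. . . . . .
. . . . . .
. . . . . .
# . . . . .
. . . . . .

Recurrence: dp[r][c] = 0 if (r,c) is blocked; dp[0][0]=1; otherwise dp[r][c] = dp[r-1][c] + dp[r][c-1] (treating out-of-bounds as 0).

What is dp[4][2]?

14

r\c   0   1   2   3   4   5
  0   1   1   1   1   1   1
  1   1   2   3   4   5   6
  2   1   3   6  10  15  21
  3   1   4  10  20  35  56
  4   0   4  14  34  69 125
  5   0   4  18  52 121 246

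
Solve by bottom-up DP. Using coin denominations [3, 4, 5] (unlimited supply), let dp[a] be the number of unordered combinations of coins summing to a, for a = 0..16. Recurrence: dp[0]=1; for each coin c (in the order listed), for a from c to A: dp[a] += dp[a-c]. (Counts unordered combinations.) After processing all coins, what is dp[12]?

3

after  coin     0     1     2     3     4     5     6     7     8     9    10    11    12    13    14    15    16
          3     1     0     0     1     0     0     1     0     0     1     0     0     1     0     0     1     0
          4     1     0     0     1     1     0     1     1     1     1     1     1     2     1     1     2     2
          5     1     0     0     1     1     1     1     1     2     2     2     2     3     3     3     4     4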